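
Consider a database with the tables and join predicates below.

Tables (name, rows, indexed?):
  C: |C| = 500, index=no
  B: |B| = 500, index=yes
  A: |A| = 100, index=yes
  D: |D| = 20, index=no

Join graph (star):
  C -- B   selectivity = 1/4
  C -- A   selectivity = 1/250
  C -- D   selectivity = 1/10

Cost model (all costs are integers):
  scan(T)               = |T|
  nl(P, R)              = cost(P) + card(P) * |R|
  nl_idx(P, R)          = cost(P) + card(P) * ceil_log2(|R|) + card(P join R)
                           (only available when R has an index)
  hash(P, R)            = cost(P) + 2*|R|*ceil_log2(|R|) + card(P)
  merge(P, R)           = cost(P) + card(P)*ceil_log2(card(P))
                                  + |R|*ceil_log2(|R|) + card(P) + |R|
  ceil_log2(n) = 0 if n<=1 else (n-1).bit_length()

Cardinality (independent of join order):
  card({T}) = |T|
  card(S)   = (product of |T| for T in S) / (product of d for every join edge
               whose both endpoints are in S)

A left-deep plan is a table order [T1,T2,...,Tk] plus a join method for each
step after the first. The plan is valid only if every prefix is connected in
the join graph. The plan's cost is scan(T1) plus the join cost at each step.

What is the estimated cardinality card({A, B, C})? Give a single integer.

Tables in S: A(100), B(500), C(500)
Edges inside S: C-B(d=4), C-A(d=250)
numerator = 100 * 500 * 500 = 25000000
denominator = 4 * 250 = 1000
card(S) = 25000000 / 1000 = 25000

25000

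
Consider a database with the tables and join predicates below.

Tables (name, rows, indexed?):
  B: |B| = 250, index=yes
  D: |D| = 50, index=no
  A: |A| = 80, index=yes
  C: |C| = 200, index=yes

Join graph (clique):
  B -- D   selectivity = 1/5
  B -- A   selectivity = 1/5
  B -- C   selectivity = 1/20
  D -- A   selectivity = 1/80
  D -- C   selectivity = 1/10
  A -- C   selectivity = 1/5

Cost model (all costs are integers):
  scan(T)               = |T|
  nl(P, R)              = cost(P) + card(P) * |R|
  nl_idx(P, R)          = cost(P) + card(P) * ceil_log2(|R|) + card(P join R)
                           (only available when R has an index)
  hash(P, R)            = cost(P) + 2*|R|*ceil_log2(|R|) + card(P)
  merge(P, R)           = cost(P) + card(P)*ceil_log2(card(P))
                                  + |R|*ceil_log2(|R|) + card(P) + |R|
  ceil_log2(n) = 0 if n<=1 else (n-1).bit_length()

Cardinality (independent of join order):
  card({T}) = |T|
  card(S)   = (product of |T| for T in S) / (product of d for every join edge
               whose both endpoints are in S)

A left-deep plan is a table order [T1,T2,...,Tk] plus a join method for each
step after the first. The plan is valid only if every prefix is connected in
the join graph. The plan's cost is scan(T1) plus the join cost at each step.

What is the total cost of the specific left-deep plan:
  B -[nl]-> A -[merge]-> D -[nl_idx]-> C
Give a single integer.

76700

step 1: scan B: cost=250, card=250
step 2: join A via nl
    card(P join A) = 250*80/(5) = 4000
    cost = 250 + 250*80 = 20250
step 3: join D via merge
    card(P join D) = 4000*50/(5*80) = 500
    cost = 20250 + 4000*12 + 50*6 + 4000 + 50 = 72600
step 4: join C via nl_idx
    card(P join C) = 500*200/(20*10*5) = 100
    cost = 72600 + 500*8 + 100 = 76700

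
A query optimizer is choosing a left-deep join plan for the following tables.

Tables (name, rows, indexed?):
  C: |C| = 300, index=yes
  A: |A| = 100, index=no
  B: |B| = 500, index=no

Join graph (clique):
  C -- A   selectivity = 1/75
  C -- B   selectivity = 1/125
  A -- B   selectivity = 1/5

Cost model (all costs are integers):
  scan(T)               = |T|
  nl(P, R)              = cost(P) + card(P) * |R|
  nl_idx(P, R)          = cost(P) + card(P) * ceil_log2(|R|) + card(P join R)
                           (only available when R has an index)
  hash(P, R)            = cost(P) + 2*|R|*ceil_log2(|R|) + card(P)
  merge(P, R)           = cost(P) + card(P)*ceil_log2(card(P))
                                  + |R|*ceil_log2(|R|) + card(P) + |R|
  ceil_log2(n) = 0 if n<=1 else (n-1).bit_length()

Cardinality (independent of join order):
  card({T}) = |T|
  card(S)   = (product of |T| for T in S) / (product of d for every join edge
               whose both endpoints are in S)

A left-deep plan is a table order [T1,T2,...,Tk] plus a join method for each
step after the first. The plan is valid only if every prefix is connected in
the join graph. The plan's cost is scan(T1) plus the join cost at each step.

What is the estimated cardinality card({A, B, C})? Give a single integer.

Tables in S: A(100), B(500), C(300)
Edges inside S: C-A(d=75), C-B(d=125), A-B(d=5)
numerator = 100 * 500 * 300 = 15000000
denominator = 75 * 125 * 5 = 46875
card(S) = 15000000 / 46875 = 320

320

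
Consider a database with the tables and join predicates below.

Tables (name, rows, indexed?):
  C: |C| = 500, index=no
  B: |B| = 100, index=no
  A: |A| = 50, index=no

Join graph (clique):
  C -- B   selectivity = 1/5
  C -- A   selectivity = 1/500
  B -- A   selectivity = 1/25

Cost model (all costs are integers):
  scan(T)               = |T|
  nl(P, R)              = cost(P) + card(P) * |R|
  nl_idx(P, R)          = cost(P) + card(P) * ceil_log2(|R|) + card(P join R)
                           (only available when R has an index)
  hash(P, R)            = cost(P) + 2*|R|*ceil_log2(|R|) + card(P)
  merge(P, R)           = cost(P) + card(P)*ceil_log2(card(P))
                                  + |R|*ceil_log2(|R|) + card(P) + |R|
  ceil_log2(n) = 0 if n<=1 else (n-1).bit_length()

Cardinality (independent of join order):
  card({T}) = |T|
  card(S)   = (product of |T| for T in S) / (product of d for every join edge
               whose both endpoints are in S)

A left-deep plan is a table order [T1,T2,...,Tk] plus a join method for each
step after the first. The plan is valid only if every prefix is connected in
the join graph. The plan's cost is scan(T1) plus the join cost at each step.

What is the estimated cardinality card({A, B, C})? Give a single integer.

40

Tables in S: A(50), B(100), C(500)
Edges inside S: C-B(d=5), C-A(d=500), B-A(d=25)
numerator = 50 * 100 * 500 = 2500000
denominator = 5 * 500 * 25 = 62500
card(S) = 2500000 / 62500 = 40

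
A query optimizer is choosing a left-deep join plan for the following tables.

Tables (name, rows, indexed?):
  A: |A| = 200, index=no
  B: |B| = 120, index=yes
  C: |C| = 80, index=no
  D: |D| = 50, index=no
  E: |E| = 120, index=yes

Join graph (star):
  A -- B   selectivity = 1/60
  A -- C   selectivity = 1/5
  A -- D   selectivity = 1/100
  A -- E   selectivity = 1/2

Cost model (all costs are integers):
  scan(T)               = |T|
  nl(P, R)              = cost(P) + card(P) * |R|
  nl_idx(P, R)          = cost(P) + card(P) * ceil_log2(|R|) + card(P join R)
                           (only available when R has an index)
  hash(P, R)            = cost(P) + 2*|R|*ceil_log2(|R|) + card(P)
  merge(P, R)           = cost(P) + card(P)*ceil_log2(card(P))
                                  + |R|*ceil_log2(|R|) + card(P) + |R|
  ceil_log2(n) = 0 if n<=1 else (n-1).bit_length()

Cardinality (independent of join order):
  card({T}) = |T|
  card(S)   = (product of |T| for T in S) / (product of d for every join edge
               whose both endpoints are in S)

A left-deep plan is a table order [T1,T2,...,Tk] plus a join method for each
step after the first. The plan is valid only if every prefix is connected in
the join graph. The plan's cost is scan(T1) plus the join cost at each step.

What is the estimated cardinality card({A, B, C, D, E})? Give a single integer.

192000

Tables in S: A(200), B(120), C(80), D(50), E(120)
Edges inside S: A-B(d=60), A-C(d=5), A-D(d=100), A-E(d=2)
numerator = 200 * 120 * 80 * 50 * 120 = 11520000000
denominator = 60 * 5 * 100 * 2 = 60000
card(S) = 11520000000 / 60000 = 192000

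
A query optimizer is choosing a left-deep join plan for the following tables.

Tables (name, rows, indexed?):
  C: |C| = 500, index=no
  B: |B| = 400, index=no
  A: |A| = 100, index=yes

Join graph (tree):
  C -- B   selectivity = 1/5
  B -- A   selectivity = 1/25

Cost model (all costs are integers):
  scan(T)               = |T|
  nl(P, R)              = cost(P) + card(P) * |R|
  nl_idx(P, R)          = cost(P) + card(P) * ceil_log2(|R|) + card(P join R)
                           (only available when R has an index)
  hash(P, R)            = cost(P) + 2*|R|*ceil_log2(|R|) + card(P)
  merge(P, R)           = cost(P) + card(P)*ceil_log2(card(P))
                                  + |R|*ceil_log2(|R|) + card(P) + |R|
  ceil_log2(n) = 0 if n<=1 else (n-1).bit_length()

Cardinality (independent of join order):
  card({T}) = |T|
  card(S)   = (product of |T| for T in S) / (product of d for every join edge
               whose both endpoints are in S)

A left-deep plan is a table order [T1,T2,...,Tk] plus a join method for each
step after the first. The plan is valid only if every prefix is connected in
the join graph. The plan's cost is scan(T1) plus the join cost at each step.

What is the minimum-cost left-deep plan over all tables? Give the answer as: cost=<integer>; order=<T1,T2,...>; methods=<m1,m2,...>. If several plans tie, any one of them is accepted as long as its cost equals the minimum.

cost=12800; order=B,A,C; methods=hash,hash

Selinger DP (subsets sized 1..n):
  {C}: scan cost=500, card=500
  {B}: scan cost=400, card=400
  {A}: scan cost=100, card=100
  {BC}: card=40000; try (B,hash)→8200, (C,merge)→9400, (B,merge)→9500, (C,hash)→9800, (C,nl)→200400, (B,nl)→200500; best=8200 via (B,hash)
  {AB}: card=1600; try (A,hash)→2200, (A,nl_idx)→4800, (B,merge)→4900, (A,merge)→5200, (B,hash)→7400, (B,nl)→40100 …(+1); best=2200 via (A,hash)
  {ABC}: card=160000; try (C,hash)→12800, (C,merge)→26400, (A,hash)→49600, (A,nl_idx)→448200, (A,merge)→689000, (C,nl)→802200 …(+1); best=12800 via (C,hash)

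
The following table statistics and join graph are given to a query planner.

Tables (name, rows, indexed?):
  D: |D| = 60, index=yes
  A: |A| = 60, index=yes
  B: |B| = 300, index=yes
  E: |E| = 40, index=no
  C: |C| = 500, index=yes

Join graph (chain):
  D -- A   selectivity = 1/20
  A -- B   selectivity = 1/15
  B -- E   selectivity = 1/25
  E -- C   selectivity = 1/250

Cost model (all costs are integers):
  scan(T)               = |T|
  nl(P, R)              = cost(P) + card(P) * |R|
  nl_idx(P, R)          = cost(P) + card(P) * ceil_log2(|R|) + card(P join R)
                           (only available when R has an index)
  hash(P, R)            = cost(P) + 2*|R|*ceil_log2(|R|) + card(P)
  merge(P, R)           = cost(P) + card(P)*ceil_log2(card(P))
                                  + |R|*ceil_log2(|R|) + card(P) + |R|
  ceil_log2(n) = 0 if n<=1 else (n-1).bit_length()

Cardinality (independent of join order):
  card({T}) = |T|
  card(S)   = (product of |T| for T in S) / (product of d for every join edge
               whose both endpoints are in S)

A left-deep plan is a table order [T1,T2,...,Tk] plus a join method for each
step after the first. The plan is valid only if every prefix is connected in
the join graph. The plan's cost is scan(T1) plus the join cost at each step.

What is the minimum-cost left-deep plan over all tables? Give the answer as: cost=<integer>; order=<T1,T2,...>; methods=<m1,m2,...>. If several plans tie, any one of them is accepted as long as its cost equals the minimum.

cost=8400; order=E,C,B,A,D; methods=nl_idx,nl_idx,hash,hash

Selinger DP (subsets sized 1..n):
  {D}: scan cost=60, card=60
  {A}: scan cost=60, card=60
  {B}: scan cost=300, card=300
  {E}: scan cost=40, card=40
  {C}: scan cost=500, card=500
  {AD}: card=180; try (D,nl_idx)→600, (A,nl_idx)→600, (D,hash)→840, (A,hash)→840, (D,merge)→900, (A,merge)→900 …(+2); best=600 via (D,nl_idx)
  {AB}: card=1200; try (A,hash)→1320, (B,nl_idx)→1800, (A,nl_idx)→3300, (B,merge)→3480, (A,merge)→3720, (B,hash)→5520 …(+2); best=1320 via (A,hash)
  {BE}: card=480; try (B,nl_idx)→880, (E,hash)→1080, (B,merge)→3320, (E,merge)→3580, (B,hash)→5480, (B,nl)→12040 …(+1); best=880 via (B,nl_idx)
  {CE}: card=80; try (C,nl_idx)→480, (E,hash)→1480, (C,merge)→5320, (E,merge)→5780, (C,hash)→9080, (C,nl)→20040 …(+1); best=480 via (C,nl_idx)
  {ABD}: card=3600; try (D,hash)→3240, (B,merge)→5220, (B,nl_idx)→5820, (B,hash)→6180, (D,nl_idx)→12120, (D,merge)→16140 …(+2); best=3240 via (D,hash)
  {ABE}: card=1920; try (A,hash)→2080, (E,hash)→3000, (A,nl_idx)→5680, (A,merge)→6100, (E,merge)→16000, (A,nl)→29680 …(+1); best=2080 via (A,hash)
  {BCE}: card=960; try (B,nl_idx)→2160, (B,merge)→4120, (B,hash)→5960, (C,nl_idx)→6160, (C,hash)→10360, (C,merge)→10680 …(+2); best=2160 via (B,nl_idx)
  {ABDE}: card=5760; try (D,hash)→4720, (E,hash)→7320, (D,nl_idx)→19360, (D,merge)→25540, (E,merge)→50320, (D,nl)→117280 …(+1); best=4720 via (D,hash)
  {ABCE}: card=3840; try (A,hash)→3840, (A,nl_idx)→11760, (C,hash)→13000, (A,merge)→13140, (C,nl_idx)→23200, (C,merge)→30120 …(+2); best=3840 via (A,hash)
  {ABCDE}: card=11520; try (D,hash)→8400, (C,hash)→19480, (D,nl_idx)→38400, (D,merge)→54180, (C,nl_idx)→68080, (C,merge)→90360 …(+2); best=8400 via (D,hash)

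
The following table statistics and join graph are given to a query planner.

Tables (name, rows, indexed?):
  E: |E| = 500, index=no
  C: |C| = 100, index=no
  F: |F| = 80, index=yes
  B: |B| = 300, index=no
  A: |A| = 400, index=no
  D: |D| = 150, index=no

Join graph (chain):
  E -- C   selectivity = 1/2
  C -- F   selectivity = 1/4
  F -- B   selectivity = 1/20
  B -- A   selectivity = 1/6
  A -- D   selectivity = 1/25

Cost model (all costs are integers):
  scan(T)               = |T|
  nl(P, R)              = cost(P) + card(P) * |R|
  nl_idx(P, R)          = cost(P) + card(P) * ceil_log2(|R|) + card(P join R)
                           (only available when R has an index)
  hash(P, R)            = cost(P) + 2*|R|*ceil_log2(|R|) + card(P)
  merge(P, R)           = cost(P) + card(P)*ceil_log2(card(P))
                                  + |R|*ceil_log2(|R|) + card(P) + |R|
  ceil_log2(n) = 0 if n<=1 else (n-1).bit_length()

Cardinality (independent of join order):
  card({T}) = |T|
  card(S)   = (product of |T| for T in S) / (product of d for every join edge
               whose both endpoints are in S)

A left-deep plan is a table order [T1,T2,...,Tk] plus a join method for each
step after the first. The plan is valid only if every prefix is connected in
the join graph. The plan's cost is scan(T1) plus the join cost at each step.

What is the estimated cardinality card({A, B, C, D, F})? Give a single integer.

Tables in S: A(400), B(300), C(100), D(150), F(80)
Edges inside S: C-F(d=4), F-B(d=20), B-A(d=6), A-D(d=25)
numerator = 400 * 300 * 100 * 150 * 80 = 144000000000
denominator = 4 * 20 * 6 * 25 = 12000
card(S) = 144000000000 / 12000 = 12000000

12000000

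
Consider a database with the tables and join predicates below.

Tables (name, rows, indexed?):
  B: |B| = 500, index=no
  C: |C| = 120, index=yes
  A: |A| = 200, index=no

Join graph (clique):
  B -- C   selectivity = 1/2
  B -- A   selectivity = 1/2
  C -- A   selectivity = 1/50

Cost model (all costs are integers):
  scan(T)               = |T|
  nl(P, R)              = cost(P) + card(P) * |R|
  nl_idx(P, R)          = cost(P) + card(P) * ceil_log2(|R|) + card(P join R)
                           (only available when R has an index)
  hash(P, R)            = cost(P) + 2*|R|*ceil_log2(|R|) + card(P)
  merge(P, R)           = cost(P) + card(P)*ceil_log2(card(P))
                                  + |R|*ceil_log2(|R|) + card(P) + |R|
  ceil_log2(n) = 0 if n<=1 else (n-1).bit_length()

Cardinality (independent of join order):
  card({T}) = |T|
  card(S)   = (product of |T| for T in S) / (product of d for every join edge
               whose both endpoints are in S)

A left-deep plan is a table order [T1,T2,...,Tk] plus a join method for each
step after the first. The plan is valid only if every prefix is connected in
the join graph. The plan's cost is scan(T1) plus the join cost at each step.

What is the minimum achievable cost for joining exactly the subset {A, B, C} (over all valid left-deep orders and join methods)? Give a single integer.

11560

Selinger DP over subsets of {A,B,C}:
  {B}: scan cost=500, card=500
  {C}: scan cost=120, card=120
  {A}: scan cost=200, card=200
  {BC}: card=30000; try (C,hash)→2680, (B,merge)→6080, (C,merge)→6460, (B,hash)→9240, (C,nl_idx)→34000, (B,nl)→60120 …(+1); best=2680 via (C,hash)
  {AB}: card=50000; try (A,hash)→4200, (B,merge)→7000, (A,merge)→7300, (B,hash)→9400, (B,nl)→100200, (A,nl)→100500; best=4200 via (A,hash)
  {AC}: card=480; try (C,hash)→2080, (C,nl_idx)→2080, (A,merge)→2880, (C,merge)→2960, (A,hash)→3440, (A,nl)→24120 …(+1); best=2080 via (C,hash)
  {ABC}: card=60000; try (B,hash)→11560, (B,merge)→11880, (A,hash)→35880, (C,hash)→55880, (B,nl)→242080, (C,nl_idx)→414200 …(+4); best=11560 via (B,hash)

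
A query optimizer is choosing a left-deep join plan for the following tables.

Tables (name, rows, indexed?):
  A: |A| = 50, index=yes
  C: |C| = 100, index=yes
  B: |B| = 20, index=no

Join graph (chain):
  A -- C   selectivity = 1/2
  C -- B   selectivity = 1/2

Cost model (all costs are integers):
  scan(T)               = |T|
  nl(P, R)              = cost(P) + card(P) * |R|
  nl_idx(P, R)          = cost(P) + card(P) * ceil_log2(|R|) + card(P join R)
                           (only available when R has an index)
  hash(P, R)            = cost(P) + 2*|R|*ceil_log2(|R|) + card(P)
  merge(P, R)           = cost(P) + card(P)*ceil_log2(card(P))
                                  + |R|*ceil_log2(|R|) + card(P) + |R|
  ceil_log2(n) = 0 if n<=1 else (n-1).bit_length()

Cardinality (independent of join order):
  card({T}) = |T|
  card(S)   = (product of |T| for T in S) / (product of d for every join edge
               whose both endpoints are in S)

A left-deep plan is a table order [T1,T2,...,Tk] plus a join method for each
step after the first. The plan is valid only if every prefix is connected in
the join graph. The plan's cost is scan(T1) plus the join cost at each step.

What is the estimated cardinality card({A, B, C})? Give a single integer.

Tables in S: A(50), B(20), C(100)
Edges inside S: A-C(d=2), C-B(d=2)
numerator = 50 * 20 * 100 = 100000
denominator = 2 * 2 = 4
card(S) = 100000 / 4 = 25000

25000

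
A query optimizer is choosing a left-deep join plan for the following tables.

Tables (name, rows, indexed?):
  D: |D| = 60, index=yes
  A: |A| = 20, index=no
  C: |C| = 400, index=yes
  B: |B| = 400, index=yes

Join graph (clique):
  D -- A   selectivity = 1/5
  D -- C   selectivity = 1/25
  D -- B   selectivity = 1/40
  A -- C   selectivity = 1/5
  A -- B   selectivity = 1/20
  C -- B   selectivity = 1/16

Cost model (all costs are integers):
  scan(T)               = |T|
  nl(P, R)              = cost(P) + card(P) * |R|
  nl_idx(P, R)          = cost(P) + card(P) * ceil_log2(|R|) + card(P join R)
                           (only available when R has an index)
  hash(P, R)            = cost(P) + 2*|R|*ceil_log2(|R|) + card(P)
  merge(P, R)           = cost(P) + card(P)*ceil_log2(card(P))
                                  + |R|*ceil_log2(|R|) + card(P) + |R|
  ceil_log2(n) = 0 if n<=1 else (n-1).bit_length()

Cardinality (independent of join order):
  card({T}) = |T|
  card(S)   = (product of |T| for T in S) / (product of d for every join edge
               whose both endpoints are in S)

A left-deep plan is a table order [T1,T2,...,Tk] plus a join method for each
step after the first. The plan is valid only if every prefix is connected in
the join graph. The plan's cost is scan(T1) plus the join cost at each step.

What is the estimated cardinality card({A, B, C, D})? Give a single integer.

Tables in S: A(20), B(400), C(400), D(60)
Edges inside S: D-A(d=5), D-C(d=25), D-B(d=40), A-C(d=5), A-B(d=20), C-B(d=16)
numerator = 20 * 400 * 400 * 60 = 192000000
denominator = 5 * 25 * 40 * 5 * 20 * 16 = 8000000
card(S) = 192000000 / 8000000 = 24

24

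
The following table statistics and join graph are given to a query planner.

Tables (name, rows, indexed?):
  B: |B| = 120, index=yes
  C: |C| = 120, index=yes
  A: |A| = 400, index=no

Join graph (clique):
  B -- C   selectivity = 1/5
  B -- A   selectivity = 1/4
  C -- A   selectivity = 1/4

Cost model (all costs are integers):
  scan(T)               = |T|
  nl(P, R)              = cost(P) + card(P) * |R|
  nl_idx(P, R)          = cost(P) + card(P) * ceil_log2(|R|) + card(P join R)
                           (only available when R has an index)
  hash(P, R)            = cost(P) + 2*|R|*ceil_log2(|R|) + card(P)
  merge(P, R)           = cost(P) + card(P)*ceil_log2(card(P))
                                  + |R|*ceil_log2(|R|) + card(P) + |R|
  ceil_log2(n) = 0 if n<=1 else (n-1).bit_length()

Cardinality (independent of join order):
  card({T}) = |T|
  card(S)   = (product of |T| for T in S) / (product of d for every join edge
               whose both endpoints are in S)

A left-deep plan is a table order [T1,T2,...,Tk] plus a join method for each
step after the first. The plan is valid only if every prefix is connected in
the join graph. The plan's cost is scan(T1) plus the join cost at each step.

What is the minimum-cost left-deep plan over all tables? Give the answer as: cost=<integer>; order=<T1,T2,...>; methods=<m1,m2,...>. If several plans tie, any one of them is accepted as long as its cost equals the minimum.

Selinger DP (subsets sized 1..n):
  {B}: scan cost=120, card=120
  {C}: scan cost=120, card=120
  {A}: scan cost=400, card=400
  {BC}: card=2880; try (C,hash)→1920, (B,hash)→1920, (C,merge)→2040, (B,merge)→2040, (C,nl_idx)→3840, (B,nl_idx)→3840 …(+2); best=1920 via (C,hash)
  {AB}: card=12000; try (B,hash)→2480, (A,merge)→5080, (B,merge)→5360, (A,hash)→7440, (B,nl_idx)→15200, (A,nl)→48120 …(+1); best=2480 via (B,hash)
  {AC}: card=12000; try (C,hash)→2480, (A,merge)→5080, (C,merge)→5360, (A,hash)→7440, (C,nl_idx)→15200, (A,nl)→48120 …(+1); best=2480 via (C,hash)
  {ABC}: card=72000; try (A,hash)→12000, (C,hash)→16160, (B,hash)→16160, (A,merge)→43360, (C,nl_idx)→158480, (B,nl_idx)→158480 …(+5); best=12000 via (A,hash)

cost=12000; order=B,C,A; methods=hash,hash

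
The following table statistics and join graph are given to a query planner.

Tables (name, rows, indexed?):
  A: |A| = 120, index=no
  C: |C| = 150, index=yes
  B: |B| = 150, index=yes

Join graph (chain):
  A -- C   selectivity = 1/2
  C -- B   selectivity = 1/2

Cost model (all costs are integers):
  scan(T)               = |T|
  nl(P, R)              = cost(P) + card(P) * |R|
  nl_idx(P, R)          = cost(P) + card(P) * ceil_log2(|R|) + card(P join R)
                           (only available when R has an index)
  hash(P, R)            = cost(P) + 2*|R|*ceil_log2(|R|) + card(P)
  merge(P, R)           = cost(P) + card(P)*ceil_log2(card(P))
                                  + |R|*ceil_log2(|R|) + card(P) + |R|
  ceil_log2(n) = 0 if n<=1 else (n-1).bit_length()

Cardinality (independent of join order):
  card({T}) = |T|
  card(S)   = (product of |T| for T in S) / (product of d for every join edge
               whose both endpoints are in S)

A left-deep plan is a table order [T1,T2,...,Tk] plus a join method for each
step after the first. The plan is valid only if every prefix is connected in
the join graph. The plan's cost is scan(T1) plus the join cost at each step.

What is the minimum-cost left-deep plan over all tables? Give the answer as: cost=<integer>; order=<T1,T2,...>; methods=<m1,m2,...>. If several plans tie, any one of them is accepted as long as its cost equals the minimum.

cost=13380; order=C,A,B; methods=hash,hash

Selinger DP (subsets sized 1..n):
  {A}: scan cost=120, card=120
  {C}: scan cost=150, card=150
  {B}: scan cost=150, card=150
  {AC}: card=9000; try (A,hash)→1980, (C,merge)→2430, (A,merge)→2460, (C,hash)→2640, (C,nl_idx)→10080, (C,nl)→18120 …(+1); best=1980 via (A,hash)
  {BC}: card=11250; try (C,hash)→2700, (B,hash)→2700, (C,merge)→2850, (B,merge)→2850, (C,nl_idx)→12600, (B,nl_idx)→12600 …(+2); best=2700 via (C,hash)
  {ABC}: card=675000; try (B,hash)→13380, (A,hash)→15630, (B,merge)→138330, (A,merge)→172410, (B,nl_idx)→748980, (B,nl)→1351980 …(+1); best=13380 via (B,hash)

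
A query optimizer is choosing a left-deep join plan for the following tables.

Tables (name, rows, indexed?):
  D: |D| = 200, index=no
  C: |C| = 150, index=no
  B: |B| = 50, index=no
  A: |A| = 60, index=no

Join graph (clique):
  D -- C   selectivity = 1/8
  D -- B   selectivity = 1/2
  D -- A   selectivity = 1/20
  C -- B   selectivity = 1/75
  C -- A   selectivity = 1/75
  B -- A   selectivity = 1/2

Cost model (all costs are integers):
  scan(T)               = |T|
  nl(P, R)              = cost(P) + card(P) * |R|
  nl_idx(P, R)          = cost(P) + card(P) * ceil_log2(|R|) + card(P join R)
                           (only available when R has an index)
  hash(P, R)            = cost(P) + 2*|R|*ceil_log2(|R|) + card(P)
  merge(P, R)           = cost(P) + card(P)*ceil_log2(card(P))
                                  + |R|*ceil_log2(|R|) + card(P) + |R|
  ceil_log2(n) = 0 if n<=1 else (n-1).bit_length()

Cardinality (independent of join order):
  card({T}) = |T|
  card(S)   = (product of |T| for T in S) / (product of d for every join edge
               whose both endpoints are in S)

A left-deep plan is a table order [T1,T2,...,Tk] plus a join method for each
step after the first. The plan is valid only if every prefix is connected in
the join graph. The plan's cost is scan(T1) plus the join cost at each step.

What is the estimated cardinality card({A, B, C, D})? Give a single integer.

Tables in S: A(60), B(50), C(150), D(200)
Edges inside S: D-C(d=8), D-B(d=2), D-A(d=20), C-B(d=75), C-A(d=75), B-A(d=2)
numerator = 60 * 50 * 150 * 200 = 90000000
denominator = 8 * 2 * 20 * 75 * 75 * 2 = 3600000
card(S) = 90000000 / 3600000 = 25

25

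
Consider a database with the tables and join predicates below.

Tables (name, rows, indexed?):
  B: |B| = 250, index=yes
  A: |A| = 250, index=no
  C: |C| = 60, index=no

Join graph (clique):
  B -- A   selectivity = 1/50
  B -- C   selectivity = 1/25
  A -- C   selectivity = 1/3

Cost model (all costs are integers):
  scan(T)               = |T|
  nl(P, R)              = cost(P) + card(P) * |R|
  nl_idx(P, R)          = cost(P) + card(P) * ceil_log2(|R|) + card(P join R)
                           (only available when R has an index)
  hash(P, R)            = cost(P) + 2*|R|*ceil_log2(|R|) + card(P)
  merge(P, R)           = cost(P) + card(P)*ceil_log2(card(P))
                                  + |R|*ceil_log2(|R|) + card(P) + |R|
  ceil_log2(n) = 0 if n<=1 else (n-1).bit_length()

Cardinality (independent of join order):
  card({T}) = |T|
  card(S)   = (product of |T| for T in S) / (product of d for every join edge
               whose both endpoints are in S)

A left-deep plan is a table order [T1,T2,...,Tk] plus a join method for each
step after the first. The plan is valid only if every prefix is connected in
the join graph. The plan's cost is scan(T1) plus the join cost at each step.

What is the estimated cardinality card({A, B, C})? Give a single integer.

1000

Tables in S: A(250), B(250), C(60)
Edges inside S: B-A(d=50), B-C(d=25), A-C(d=3)
numerator = 250 * 250 * 60 = 3750000
denominator = 50 * 25 * 3 = 3750
card(S) = 3750000 / 3750 = 1000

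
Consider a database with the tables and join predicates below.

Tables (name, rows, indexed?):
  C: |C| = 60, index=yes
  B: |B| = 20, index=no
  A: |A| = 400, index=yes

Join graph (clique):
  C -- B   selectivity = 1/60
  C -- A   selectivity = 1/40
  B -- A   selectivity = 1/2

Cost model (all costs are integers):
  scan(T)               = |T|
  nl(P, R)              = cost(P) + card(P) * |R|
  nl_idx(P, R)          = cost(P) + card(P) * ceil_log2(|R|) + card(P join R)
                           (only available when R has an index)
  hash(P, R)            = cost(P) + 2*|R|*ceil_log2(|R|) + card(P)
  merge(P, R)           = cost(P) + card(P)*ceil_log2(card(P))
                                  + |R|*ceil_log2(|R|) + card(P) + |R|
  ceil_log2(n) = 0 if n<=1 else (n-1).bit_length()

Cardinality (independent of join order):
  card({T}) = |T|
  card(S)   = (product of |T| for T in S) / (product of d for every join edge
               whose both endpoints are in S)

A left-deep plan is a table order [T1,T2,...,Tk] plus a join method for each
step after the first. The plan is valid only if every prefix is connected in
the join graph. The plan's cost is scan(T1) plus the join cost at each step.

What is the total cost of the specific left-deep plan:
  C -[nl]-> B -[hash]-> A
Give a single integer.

step 1: scan C: cost=60, card=60
step 2: join B via nl
    card(P join B) = 60*20/(60) = 20
    cost = 60 + 60*20 = 1260
step 3: join A via hash
    card(P join A) = 20*400/(40*2) = 100
    cost = 1260 + 2*400*9 + 20 = 8480

8480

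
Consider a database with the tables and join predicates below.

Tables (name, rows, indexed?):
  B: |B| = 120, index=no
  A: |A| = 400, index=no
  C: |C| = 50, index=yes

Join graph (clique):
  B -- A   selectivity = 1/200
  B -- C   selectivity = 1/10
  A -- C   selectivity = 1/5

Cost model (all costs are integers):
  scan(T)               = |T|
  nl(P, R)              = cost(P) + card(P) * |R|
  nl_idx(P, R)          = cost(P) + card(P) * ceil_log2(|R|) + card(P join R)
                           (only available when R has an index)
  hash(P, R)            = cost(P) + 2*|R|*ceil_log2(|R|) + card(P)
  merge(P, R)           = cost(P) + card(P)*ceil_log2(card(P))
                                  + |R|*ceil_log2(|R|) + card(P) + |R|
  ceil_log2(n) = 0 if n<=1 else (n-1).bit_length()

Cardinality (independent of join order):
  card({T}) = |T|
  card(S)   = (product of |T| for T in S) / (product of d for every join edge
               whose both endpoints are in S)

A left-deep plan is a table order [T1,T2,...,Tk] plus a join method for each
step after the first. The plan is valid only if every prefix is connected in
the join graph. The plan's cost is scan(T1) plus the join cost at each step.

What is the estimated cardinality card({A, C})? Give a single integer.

4000

Tables in S: A(400), C(50)
Edges inside S: A-C(d=5)
numerator = 400 * 50 = 20000
denominator = 5 = 5
card(S) = 20000 / 5 = 4000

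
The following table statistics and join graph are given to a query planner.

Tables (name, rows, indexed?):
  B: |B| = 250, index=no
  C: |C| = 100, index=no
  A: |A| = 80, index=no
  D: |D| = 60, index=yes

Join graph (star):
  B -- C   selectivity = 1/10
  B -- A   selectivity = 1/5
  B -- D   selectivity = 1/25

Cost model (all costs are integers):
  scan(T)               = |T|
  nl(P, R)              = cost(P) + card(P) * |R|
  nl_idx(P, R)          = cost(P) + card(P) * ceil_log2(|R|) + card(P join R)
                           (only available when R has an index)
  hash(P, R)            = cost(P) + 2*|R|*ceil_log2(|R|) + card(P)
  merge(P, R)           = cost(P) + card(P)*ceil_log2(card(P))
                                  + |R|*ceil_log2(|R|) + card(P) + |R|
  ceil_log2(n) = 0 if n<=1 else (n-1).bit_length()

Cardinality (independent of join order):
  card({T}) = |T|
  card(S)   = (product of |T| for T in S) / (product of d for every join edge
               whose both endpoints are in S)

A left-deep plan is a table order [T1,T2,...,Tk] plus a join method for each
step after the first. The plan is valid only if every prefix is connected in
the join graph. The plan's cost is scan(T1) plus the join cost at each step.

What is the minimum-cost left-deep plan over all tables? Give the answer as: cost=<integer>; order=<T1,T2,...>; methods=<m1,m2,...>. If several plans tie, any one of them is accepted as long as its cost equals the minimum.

Selinger DP (subsets sized 1..n):
  {B}: scan cost=250, card=250
  {C}: scan cost=100, card=100
  {A}: scan cost=80, card=80
  {D}: scan cost=60, card=60
  {BC}: card=2500; try (C,hash)→1900, (B,merge)→3150, (C,merge)→3300, (B,hash)→4200, (B,nl)→25100, (C,nl)→25250; best=1900 via (C,hash)
  {AB}: card=4000; try (A,hash)→1620, (B,merge)→2970, (A,merge)→3140, (B,hash)→4160, (B,nl)→20080, (A,nl)→20250; best=1620 via (A,hash)
  {BD}: card=600; try (D,hash)→1220, (D,nl_idx)→2350, (B,merge)→2730, (D,merge)→2920, (B,hash)→4120, (B,nl)→15060 …(+1); best=1220 via (D,hash)
  {ABC}: card=40000; try (A,hash)→5520, (C,hash)→7020, (A,merge)→35040, (C,merge)→54420, (A,nl)→201900, (C,nl)→401620; best=5520 via (A,hash)
  {BCD}: card=6000; try (C,hash)→3220, (D,hash)→5120, (C,merge)→8620, (D,nl_idx)→22900, (D,merge)→34820, (C,nl)→61220 …(+1); best=3220 via (C,hash)
  {ABD}: card=9600; try (A,hash)→2940, (D,hash)→6340, (A,merge)→8460, (D,nl_idx)→35220, (A,nl)→49220, (D,merge)→54040 …(+1); best=2940 via (A,hash)
  {ABCD}: card=96000; try (A,hash)→10340, (C,hash)→13940, (D,hash)→46240, (A,merge)→87860, (C,merge)→147740, (D,nl_idx)→341520 …(+4); best=10340 via (A,hash)

cost=10340; order=B,D,C,A; methods=hash,hash,hash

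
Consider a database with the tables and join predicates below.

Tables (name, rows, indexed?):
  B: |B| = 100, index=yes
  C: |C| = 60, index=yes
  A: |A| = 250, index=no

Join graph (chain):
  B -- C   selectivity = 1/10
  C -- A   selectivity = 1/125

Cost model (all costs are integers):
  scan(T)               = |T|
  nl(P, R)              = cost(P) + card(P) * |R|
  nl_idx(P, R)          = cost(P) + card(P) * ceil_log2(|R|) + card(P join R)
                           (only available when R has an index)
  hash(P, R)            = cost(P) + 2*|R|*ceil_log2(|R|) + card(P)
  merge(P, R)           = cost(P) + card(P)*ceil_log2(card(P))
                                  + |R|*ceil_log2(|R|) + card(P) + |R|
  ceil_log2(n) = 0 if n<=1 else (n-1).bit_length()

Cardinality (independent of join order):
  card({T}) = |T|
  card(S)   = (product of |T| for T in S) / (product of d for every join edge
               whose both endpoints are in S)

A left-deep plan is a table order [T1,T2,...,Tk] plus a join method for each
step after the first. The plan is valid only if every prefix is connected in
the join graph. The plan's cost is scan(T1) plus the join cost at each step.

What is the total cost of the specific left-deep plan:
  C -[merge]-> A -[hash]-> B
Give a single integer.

4250

step 1: scan C: cost=60, card=60
step 2: join A via merge
    card(P join A) = 60*250/(125) = 120
    cost = 60 + 60*6 + 250*8 + 60 + 250 = 2730
step 3: join B via hash
    card(P join B) = 120*100/(10) = 1200
    cost = 2730 + 2*100*7 + 120 = 4250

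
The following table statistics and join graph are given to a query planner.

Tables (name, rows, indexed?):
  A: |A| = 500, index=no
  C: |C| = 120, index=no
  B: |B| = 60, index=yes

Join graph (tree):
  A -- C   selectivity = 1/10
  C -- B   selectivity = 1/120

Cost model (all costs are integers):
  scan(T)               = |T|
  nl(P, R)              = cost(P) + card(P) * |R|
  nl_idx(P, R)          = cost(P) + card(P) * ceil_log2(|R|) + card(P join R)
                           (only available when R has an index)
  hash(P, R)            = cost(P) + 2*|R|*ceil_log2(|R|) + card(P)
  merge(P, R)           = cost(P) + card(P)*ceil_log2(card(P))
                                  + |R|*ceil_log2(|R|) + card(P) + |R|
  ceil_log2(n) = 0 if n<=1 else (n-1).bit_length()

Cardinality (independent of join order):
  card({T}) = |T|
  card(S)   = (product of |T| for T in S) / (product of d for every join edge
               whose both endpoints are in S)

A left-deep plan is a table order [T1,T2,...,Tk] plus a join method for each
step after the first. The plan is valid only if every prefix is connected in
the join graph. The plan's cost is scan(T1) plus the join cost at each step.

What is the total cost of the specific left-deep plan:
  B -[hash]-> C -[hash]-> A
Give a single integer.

step 1: scan B: cost=60, card=60
step 2: join C via hash
    card(P join C) = 60*120/(120) = 60
    cost = 60 + 2*120*7 + 60 = 1800
step 3: join A via hash
    card(P join A) = 60*500/(10) = 3000
    cost = 1800 + 2*500*9 + 60 = 10860

10860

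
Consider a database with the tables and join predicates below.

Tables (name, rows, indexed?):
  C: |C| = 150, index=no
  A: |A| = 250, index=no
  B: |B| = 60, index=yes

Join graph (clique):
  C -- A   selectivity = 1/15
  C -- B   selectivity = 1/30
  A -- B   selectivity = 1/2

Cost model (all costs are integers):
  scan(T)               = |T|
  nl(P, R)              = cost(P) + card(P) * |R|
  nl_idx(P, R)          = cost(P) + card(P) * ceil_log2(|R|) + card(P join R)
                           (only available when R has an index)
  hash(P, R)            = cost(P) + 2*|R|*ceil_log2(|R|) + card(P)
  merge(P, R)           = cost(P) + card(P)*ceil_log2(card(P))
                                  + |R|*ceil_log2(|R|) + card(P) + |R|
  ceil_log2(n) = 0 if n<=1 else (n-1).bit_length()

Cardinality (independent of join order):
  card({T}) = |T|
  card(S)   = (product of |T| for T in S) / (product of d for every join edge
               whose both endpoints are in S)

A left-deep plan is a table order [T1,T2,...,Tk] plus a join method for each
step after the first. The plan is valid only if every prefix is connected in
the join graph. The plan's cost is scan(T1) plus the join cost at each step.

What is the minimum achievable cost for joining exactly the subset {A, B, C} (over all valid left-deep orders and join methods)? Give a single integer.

5320

Selinger DP over subsets of {A,B,C}:
  {C}: scan cost=150, card=150
  {A}: scan cost=250, card=250
  {B}: scan cost=60, card=60
  {AC}: card=2500; try (C,hash)→2900, (A,merge)→3750, (C,merge)→3850, (A,hash)→4300, (A,nl)→37650, (C,nl)→37750; best=2900 via (C,hash)
  {BC}: card=300; try (B,hash)→1020, (B,nl_idx)→1350, (C,merge)→1830, (B,merge)→1920, (C,hash)→2520, (C,nl)→9060 …(+1); best=1020 via (B,hash)
  {AB}: card=7500; try (B,hash)→1220, (A,merge)→2730, (B,merge)→2920, (A,hash)→4120, (B,nl_idx)→9250, (A,nl)→15060 …(+1); best=1220 via (B,hash)
  {ABC}: card=2500; try (A,hash)→5320, (B,hash)→6120, (A,merge)→6270, (C,hash)→11120, (B,nl_idx)→20400, (B,merge)→35820 …(+4); best=5320 via (A,hash)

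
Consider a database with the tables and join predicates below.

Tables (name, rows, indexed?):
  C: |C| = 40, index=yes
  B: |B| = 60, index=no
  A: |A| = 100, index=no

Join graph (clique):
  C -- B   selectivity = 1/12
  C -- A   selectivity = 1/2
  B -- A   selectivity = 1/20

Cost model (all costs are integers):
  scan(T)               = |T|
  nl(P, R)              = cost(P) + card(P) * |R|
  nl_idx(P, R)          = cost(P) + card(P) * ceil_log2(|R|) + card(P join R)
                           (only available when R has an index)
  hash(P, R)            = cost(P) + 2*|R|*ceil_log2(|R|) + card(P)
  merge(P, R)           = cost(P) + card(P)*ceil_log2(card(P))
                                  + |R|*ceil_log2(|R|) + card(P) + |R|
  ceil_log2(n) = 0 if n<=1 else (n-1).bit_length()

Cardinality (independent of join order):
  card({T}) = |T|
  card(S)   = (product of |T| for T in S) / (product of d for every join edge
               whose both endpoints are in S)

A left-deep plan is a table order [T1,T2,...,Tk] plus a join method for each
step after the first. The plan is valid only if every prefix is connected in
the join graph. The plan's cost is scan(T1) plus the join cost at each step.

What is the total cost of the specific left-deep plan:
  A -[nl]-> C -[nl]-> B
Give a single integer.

124100

step 1: scan A: cost=100, card=100
step 2: join C via nl
    card(P join C) = 100*40/(2) = 2000
    cost = 100 + 100*40 = 4100
step 3: join B via nl
    card(P join B) = 2000*60/(12*20) = 500
    cost = 4100 + 2000*60 = 124100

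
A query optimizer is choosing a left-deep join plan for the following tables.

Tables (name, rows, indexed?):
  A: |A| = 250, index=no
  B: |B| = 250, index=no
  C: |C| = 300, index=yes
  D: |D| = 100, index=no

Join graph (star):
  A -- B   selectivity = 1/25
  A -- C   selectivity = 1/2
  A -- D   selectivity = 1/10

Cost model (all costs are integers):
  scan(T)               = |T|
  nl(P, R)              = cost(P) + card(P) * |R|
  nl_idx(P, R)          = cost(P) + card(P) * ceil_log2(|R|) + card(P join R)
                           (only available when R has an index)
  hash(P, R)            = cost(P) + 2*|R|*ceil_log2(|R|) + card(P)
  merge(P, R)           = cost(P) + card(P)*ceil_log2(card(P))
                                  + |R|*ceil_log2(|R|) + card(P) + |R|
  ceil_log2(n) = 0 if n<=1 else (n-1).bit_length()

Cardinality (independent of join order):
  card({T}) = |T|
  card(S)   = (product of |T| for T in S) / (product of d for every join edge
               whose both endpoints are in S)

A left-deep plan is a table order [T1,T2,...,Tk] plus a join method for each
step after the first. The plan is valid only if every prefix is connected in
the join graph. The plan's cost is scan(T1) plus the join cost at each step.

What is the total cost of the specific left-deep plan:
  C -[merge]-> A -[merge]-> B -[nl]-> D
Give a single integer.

step 1: scan C: cost=300, card=300
step 2: join A via merge
    card(P join A) = 300*250/(2) = 37500
    cost = 300 + 300*9 + 250*8 + 300 + 250 = 5550
step 3: join B via merge
    card(P join B) = 37500*250/(25) = 375000
    cost = 5550 + 37500*16 + 250*8 + 37500 + 250 = 645300
step 4: join D via nl
    card(P join D) = 375000*100/(10) = 3750000
    cost = 645300 + 375000*100 = 38145300

38145300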